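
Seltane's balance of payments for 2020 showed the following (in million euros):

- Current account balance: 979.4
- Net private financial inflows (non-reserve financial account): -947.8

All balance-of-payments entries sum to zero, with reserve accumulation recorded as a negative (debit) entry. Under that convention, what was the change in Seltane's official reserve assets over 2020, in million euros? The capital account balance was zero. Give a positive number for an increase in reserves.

31.6

Official reserve transactions balance = -(979.4 + (-947.8)) = -31.6
An accumulation of reserves is recorded as a debit (negative entry), so the change in the stock of reserves is the negative of that balance.
Change in official reserves = -(-31.6) = 31.6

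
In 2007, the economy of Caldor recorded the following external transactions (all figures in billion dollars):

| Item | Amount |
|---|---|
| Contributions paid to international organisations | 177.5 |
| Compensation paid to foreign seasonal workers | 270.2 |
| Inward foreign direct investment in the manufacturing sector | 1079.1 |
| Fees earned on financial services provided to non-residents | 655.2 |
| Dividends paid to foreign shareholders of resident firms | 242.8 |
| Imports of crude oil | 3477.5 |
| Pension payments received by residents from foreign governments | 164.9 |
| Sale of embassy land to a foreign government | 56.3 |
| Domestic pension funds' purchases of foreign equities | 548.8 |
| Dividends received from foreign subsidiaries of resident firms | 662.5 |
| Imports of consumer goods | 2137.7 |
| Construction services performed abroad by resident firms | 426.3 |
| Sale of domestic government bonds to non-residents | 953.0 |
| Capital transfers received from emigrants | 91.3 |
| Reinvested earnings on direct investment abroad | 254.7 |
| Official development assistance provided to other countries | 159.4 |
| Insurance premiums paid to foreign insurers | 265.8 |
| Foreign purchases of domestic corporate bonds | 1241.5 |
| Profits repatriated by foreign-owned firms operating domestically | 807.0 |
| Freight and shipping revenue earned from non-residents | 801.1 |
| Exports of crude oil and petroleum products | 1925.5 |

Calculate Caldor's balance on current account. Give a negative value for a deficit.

-2647.7

Goods: -3477.5 - 2137.7 + 1925.5 = -3689.7
Services: 426.3 + 655.2 - 265.8 + 801.1 = 1616.8
Primary income: 254.7 + 662.5 - 242.8 - 807.0 - 270.2 = -402.8
Secondary income: -177.5 - 159.4 + 164.9 = -172.0
Current account = (-3689.7) + 1616.8 + (-402.8) + (-172.0) = -2647.7
(Excluded from the current account — financial account: inward foreign direct investment in the manufacturing sector 1079.1, domestic pension funds' purchases of foreign equities 548.8, sale of domestic government bonds to non-residents 953.0, foreign purchases of domestic corporate bonds 1241.5; capital account: sale of embassy land to a foreign government 56.3, capital transfers received from emigrants 91.3.)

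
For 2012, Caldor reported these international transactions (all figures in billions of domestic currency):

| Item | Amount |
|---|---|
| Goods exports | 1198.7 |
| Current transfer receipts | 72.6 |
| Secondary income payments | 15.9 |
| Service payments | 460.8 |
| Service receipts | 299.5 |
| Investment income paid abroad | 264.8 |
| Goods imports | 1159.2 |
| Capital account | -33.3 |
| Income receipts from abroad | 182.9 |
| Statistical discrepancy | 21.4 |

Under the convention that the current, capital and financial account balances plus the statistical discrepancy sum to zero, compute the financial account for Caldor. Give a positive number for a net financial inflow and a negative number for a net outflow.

Goods balance = 1198.7 - 1159.2 = 39.5
Services balance = 299.5 - 460.8 = -161.3
Trade balance (goods + services) = 39.5 + (-161.3) = -121.8
Net primary income = 182.9 - 264.8 = -81.9
Net secondary income = 72.6 - 15.9 = 56.7
Current account = -121.8 + (-81.9) + 56.7 = -147.0
Financial account = -(-147.0 + (-33.3) + 21.4) = 158.9

158.9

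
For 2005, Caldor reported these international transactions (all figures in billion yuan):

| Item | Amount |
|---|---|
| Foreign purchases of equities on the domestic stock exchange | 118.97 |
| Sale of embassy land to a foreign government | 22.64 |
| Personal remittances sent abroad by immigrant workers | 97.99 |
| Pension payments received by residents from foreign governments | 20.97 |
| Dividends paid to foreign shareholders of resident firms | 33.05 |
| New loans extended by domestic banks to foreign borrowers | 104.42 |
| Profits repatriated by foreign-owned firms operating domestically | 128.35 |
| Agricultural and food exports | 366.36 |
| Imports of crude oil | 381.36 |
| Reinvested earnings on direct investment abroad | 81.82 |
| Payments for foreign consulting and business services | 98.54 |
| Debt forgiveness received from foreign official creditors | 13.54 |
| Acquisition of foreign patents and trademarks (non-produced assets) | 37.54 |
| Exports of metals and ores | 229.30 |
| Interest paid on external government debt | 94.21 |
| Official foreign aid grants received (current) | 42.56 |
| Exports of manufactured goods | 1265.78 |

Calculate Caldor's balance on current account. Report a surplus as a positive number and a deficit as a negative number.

1173.29

Goods: -381.36 + 229.30 + 1265.78 + 366.36 = 1480.08
Services: -98.54
Primary income: -94.21 - 128.35 - 33.05 + 81.82 = -173.79
Secondary income: -97.99 + 42.56 + 20.97 = -34.46
Current account = 1480.08 + (-98.54) + (-173.79) + (-34.46) = 1173.29
(Excluded from the current account — financial account: foreign purchases of equities on the domestic stock exchange 118.97, new loans extended by domestic banks to foreign borrowers 104.42; capital account: sale of embassy land to a foreign government 22.64, debt forgiveness received from foreign official creditors 13.54, acquisition of foreign patents and trademarks (non-produced assets) 37.54.)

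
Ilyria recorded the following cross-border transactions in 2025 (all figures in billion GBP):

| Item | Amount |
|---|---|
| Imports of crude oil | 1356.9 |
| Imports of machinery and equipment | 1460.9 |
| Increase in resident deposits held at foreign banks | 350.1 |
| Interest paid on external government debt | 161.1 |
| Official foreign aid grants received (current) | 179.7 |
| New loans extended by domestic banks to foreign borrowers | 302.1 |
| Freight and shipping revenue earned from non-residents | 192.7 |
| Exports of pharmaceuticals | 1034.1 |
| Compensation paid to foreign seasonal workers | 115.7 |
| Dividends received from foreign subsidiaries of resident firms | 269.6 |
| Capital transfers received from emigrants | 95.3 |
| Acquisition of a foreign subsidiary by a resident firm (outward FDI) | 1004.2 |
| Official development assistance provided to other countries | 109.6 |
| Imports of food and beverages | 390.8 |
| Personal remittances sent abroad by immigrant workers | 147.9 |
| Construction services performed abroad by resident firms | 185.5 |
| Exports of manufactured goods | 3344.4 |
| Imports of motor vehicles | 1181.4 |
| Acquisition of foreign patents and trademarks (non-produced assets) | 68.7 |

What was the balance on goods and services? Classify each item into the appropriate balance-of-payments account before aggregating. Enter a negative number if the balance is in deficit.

Goods: -1460.9 - 390.8 + 3344.4 - 1356.9 - 1181.4 + 1034.1 = -11.5
Services: 185.5 + 192.7 = 378.2
Trade balance = -11.5 + 378.2 = 366.7
(Excluded from the trade balance — financial account: increase in resident deposits held at foreign banks 350.1, new loans extended by domestic banks to foreign borrowers 302.1, acquisition of a foreign subsidiary by a resident firm (outward FDI) 1004.2; primary income: interest paid on external government debt 161.1, compensation paid to foreign seasonal workers 115.7, dividends received from foreign subsidiaries of resident firms 269.6; secondary income: official foreign aid grants received (current) 179.7, official development assistance provided to other countries 109.6, personal remittances sent abroad by immigrant workers 147.9; capital account: capital transfers received from emigrants 95.3, acquisition of foreign patents and trademarks (non-produced assets) 68.7.)

366.7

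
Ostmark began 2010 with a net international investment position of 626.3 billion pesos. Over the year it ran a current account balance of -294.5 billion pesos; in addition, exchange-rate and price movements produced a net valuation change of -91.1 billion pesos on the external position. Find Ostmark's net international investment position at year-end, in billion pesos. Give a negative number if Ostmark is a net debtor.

Change in NIIP = current account + net valuation change = -294.5 + (-91.1) = -385.6
End-of-year NIIP = 626.3 + (-385.6) = 240.7

240.7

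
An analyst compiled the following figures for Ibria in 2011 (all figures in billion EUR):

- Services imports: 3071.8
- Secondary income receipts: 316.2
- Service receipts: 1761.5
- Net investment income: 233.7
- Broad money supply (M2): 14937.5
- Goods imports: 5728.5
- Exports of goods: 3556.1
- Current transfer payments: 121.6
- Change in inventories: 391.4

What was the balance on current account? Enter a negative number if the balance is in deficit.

Goods balance = 3556.1 - 5728.5 = -2172.4
Services balance = 1761.5 - 3071.8 = -1310.3
Trade balance (goods + services) = -2172.4 + (-1310.3) = -3482.7
Net primary income = 233.7
Net secondary income = 316.2 - 121.6 = 194.6
Current account = -3482.7 + 233.7 + 194.6 = -3054.4

-3054.4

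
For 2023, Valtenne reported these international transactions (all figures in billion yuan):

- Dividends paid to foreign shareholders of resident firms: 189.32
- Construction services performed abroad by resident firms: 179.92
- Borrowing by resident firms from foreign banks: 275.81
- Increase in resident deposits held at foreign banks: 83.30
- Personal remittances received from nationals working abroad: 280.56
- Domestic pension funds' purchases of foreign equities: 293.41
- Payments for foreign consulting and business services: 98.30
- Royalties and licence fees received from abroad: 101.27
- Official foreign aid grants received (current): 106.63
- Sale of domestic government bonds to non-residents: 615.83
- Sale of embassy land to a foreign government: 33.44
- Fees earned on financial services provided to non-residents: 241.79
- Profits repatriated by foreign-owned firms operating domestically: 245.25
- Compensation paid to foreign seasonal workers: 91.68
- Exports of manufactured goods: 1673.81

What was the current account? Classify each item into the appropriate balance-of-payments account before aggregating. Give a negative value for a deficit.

1959.43

Goods: 1673.81
Services: 101.27 - 98.30 + 179.92 + 241.79 = 424.68
Primary income: -189.32 - 245.25 - 91.68 = -526.25
Secondary income: 280.56 + 106.63 = 387.19
Current account = 1673.81 + 424.68 + (-526.25) + 387.19 = 1959.43
(Excluded from the current account — financial account: borrowing by resident firms from foreign banks 275.81, increase in resident deposits held at foreign banks 83.30, domestic pension funds' purchases of foreign equities 293.41, sale of domestic government bonds to non-residents 615.83; capital account: sale of embassy land to a foreign government 33.44.)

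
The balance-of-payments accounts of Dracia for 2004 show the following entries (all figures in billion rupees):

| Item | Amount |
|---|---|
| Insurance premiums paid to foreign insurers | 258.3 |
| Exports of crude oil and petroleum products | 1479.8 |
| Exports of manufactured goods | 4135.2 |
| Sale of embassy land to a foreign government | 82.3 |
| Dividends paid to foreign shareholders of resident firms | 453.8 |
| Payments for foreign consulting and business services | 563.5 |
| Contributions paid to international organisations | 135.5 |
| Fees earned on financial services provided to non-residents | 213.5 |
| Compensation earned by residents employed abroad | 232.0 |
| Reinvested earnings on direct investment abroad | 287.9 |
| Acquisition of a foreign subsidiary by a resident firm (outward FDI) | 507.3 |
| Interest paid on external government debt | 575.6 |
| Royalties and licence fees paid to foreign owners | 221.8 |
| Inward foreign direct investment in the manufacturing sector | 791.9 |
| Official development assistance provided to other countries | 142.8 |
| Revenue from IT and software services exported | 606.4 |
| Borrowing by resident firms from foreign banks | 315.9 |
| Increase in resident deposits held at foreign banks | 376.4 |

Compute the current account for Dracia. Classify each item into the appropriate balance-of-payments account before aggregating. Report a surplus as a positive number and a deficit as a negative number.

4603.5

Goods: 4135.2 + 1479.8 = 5615.0
Services: -221.8 - 563.5 + 213.5 - 258.3 + 606.4 = -223.7
Primary income: -453.8 + 232.0 - 575.6 + 287.9 = -509.5
Secondary income: -135.5 - 142.8 = -278.3
Current account = 5615.0 + (-223.7) + (-509.5) + (-278.3) = 4603.5
(Excluded from the current account — capital account: sale of embassy land to a foreign government 82.3; financial account: acquisition of a foreign subsidiary by a resident firm (outward FDI) 507.3, inward foreign direct investment in the manufacturing sector 791.9, borrowing by resident firms from foreign banks 315.9, increase in resident deposits held at foreign banks 376.4.)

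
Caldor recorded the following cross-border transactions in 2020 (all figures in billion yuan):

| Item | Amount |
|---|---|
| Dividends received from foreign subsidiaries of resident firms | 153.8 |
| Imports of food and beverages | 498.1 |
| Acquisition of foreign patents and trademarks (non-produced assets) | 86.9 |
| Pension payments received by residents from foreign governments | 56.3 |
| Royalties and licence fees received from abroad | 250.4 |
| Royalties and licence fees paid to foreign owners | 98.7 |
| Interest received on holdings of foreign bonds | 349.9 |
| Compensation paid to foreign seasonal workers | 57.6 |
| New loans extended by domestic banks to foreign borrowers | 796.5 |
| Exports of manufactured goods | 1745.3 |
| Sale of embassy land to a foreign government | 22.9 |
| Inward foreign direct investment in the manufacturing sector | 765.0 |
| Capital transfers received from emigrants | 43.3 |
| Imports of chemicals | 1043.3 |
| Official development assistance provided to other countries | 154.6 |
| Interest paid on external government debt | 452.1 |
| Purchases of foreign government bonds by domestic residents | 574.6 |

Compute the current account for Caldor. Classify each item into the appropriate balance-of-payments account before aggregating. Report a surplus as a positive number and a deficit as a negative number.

Goods: -498.1 - 1043.3 + 1745.3 = 203.9
Services: 250.4 - 98.7 = 151.7
Primary income: 349.9 - 57.6 - 452.1 + 153.8 = -6.0
Secondary income: -154.6 + 56.3 = -98.3
Current account = 203.9 + 151.7 + (-6.0) + (-98.3) = 251.3
(Excluded from the current account — capital account: acquisition of foreign patents and trademarks (non-produced assets) 86.9, sale of embassy land to a foreign government 22.9, capital transfers received from emigrants 43.3; financial account: new loans extended by domestic banks to foreign borrowers 796.5, inward foreign direct investment in the manufacturing sector 765.0, purchases of foreign government bonds by domestic residents 574.6.)

251.3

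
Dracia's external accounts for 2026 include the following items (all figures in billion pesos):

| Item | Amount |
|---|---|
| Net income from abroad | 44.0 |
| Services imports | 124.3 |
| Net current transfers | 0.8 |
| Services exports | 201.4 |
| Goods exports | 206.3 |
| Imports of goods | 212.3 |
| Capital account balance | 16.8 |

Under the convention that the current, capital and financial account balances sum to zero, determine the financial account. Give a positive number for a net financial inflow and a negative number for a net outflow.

-132.7

Goods balance = 206.3 - 212.3 = -6.0
Services balance = 201.4 - 124.3 = 77.1
Trade balance (goods + services) = -6.0 + 77.1 = 71.1
Net primary income = 44.0
Net secondary income = 0.8
Current account = 71.1 + 44.0 + 0.8 = 115.9
Financial account = -(115.9 + 16.8) = -132.7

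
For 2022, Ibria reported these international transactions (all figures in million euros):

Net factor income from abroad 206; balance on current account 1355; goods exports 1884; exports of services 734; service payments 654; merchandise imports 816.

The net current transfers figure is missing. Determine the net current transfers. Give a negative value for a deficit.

Current account = goods balance + services balance + net primary income + net secondary income
Sum of the known components = 1354
Net current transfers = CA - (known components) = 1355 - 1354 = 1

1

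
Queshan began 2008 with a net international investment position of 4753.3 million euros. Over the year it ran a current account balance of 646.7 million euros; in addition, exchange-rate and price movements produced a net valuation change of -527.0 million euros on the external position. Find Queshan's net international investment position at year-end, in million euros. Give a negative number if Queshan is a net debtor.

Change in NIIP = current account + net valuation change = 646.7 + (-527.0) = 119.7
End-of-year NIIP = 4753.3 + 119.7 = 4873.0

4873.0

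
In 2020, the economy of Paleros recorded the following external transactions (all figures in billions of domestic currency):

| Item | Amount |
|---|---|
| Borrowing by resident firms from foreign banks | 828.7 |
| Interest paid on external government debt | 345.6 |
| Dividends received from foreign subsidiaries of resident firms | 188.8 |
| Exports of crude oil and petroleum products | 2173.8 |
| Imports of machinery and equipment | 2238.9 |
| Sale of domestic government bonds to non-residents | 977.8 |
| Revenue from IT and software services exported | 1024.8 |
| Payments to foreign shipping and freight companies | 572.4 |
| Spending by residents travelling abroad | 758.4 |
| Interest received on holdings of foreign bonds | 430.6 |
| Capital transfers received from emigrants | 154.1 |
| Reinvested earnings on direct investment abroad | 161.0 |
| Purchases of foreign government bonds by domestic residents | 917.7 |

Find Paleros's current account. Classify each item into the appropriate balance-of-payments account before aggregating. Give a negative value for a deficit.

Goods: 2173.8 - 2238.9 = -65.1
Services: -758.4 - 572.4 + 1024.8 = -306.0
Primary income: 188.8 + 430.6 + 161.0 - 345.6 = 434.8
Current account = (-65.1) + (-306.0) + 434.8 = 63.7
(Excluded from the current account — financial account: borrowing by resident firms from foreign banks 828.7, sale of domestic government bonds to non-residents 977.8, purchases of foreign government bonds by domestic residents 917.7; capital account: capital transfers received from emigrants 154.1.)

63.7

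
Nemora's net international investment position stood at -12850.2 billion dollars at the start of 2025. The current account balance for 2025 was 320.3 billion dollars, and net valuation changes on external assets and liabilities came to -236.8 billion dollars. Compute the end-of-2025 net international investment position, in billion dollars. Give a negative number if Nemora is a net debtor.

Change in NIIP = current account + net valuation change = 320.3 + (-236.8) = 83.5
End-of-year NIIP = -12850.2 + 83.5 = -12766.7

-12766.7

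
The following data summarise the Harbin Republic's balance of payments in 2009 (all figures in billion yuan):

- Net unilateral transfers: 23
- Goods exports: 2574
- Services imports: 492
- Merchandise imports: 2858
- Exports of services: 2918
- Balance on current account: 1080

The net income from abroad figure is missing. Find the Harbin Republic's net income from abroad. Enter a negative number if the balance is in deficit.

Current account = goods balance + services balance + net primary income + net secondary income
Sum of the known components = 2165
Net income from abroad = CA - (known components) = 1080 - 2165 = -1085

-1085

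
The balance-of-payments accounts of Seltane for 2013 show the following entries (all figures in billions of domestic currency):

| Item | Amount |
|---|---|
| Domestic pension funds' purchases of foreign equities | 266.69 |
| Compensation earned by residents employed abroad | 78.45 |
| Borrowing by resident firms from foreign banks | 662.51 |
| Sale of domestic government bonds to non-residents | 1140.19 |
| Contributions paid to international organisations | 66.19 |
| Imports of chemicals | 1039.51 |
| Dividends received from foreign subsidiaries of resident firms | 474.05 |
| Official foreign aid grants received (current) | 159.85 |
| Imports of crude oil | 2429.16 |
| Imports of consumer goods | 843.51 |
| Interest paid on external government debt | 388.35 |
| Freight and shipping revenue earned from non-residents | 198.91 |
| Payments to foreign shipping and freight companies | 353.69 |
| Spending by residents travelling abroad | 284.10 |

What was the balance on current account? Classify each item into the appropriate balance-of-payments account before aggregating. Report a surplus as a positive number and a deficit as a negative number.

-4493.25

Goods: -1039.51 - 2429.16 - 843.51 = -4312.18
Services: -284.10 - 353.69 + 198.91 = -438.88
Primary income: 474.05 + 78.45 - 388.35 = 164.15
Secondary income: 159.85 - 66.19 = 93.66
Current account = (-4312.18) + (-438.88) + 164.15 + 93.66 = -4493.25
(Excluded from the current account — financial account: domestic pension funds' purchases of foreign equities 266.69, borrowing by resident firms from foreign banks 662.51, sale of domestic government bonds to non-residents 1140.19.)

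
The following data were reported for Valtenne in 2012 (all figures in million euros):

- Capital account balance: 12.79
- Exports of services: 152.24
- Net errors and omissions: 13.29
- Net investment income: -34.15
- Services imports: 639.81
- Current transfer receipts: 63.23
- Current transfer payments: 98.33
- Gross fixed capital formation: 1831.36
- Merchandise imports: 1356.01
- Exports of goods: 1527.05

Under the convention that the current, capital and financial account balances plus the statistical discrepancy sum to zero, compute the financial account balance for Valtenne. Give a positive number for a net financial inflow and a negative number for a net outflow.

359.70

Goods balance = 1527.05 - 1356.01 = 171.04
Services balance = 152.24 - 639.81 = -487.57
Trade balance (goods + services) = 171.04 + (-487.57) = -316.53
Net primary income = -34.15
Net secondary income = 63.23 - 98.33 = -35.10
Current account = -316.53 + (-34.15) + (-35.10) = -385.78
Financial account = -(-385.78 + 12.79 + 13.29) = 359.70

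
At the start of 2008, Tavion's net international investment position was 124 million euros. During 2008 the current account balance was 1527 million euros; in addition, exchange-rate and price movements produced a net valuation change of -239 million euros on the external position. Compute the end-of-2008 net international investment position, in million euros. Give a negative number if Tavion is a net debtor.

Change in NIIP = current account + net valuation change = 1527 + (-239) = 1288
End-of-year NIIP = 124 + 1288 = 1412

1412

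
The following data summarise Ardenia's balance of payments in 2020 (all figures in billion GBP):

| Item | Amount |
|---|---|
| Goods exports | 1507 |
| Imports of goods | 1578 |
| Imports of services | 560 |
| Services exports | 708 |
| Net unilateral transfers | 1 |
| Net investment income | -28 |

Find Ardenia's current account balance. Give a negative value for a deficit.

Goods balance = 1507 - 1578 = -71
Services balance = 708 - 560 = 148
Trade balance (goods + services) = -71 + 148 = 77
Net primary income = -28
Net secondary income = 1
Current account = 77 + (-28) + 1 = 50

50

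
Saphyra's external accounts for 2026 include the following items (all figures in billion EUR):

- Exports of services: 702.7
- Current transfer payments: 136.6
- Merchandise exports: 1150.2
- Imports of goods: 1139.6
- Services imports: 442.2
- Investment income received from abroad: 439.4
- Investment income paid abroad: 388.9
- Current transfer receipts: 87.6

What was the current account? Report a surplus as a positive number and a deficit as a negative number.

272.6

Goods balance = 1150.2 - 1139.6 = 10.6
Services balance = 702.7 - 442.2 = 260.5
Trade balance (goods + services) = 10.6 + 260.5 = 271.1
Net primary income = 439.4 - 388.9 = 50.5
Net secondary income = 87.6 - 136.6 = -49.0
Current account = 271.1 + 50.5 + (-49.0) = 272.6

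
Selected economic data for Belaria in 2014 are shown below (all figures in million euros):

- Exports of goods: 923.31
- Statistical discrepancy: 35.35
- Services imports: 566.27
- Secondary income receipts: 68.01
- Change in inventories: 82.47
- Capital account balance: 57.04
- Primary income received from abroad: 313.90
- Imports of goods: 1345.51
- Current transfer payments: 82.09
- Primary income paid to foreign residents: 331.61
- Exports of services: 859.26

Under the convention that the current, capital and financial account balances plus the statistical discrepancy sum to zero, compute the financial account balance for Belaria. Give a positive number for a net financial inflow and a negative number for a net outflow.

68.61

Goods balance = 923.31 - 1345.51 = -422.20
Services balance = 859.26 - 566.27 = 292.99
Trade balance (goods + services) = -422.20 + 292.99 = -129.21
Net primary income = 313.90 - 331.61 = -17.71
Net secondary income = 68.01 - 82.09 = -14.08
Current account = -129.21 + (-17.71) + (-14.08) = -161.00
Financial account = -(-161.00 + 57.04 + 35.35) = 68.61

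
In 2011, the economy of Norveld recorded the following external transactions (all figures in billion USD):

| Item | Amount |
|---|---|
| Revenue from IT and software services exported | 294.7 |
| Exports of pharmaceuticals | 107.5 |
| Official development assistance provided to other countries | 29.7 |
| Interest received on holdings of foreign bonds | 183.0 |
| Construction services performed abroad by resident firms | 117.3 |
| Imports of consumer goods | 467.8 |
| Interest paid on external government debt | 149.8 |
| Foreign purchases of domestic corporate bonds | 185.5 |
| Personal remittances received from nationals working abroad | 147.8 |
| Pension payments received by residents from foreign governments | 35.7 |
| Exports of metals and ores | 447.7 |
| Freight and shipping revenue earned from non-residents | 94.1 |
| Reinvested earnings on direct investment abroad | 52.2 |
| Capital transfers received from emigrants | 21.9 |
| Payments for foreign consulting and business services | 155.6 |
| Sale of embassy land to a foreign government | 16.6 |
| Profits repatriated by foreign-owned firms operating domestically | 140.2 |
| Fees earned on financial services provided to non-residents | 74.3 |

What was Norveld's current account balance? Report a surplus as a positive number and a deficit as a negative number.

Goods: -467.8 + 107.5 + 447.7 = 87.4
Services: 117.3 - 155.6 + 74.3 + 94.1 + 294.7 = 424.8
Primary income: -140.2 - 149.8 + 183.0 + 52.2 = -54.8
Secondary income: -29.7 + 147.8 + 35.7 = 153.8
Current account = 87.4 + 424.8 + (-54.8) + 153.8 = 611.2
(Excluded from the current account — financial account: foreign purchases of domestic corporate bonds 185.5; capital account: capital transfers received from emigrants 21.9, sale of embassy land to a foreign government 16.6.)

611.2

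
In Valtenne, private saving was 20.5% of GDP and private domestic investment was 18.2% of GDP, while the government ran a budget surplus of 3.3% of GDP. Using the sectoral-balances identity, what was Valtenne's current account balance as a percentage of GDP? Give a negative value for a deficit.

By the sectoral-balances identity, CA = (S_private - I) + (T - G).
Private balance = 20.5 - 18.2 = 2.3
Government balance (T - G) = 3.3
CA = 2.3 + 3.3 = 5.6

5.6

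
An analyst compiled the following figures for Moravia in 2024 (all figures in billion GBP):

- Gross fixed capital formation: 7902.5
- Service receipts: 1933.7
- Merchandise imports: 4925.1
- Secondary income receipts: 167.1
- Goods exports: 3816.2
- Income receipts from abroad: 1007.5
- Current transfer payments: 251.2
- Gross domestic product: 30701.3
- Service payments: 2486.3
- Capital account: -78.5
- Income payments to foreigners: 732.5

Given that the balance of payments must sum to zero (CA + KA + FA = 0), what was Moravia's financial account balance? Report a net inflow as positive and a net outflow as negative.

1549.1

Goods balance = 3816.2 - 4925.1 = -1108.9
Services balance = 1933.7 - 2486.3 = -552.6
Trade balance (goods + services) = -1108.9 + (-552.6) = -1661.5
Net primary income = 1007.5 - 732.5 = 275.0
Net secondary income = 167.1 - 251.2 = -84.1
Current account = -1661.5 + 275.0 + (-84.1) = -1470.6
Financial account = -(-1470.6 + (-78.5)) = 1549.1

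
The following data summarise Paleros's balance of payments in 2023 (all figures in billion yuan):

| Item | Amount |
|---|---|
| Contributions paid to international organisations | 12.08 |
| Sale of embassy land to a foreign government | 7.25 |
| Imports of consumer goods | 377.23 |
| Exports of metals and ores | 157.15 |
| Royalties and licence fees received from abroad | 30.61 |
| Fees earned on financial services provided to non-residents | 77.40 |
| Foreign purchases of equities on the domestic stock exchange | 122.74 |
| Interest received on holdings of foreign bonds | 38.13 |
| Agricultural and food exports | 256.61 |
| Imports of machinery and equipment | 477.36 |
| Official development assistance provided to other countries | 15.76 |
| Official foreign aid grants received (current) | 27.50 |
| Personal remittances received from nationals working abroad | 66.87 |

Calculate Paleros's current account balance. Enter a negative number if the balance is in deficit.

Goods: 256.61 + 157.15 - 377.23 - 477.36 = -440.83
Services: 30.61 + 77.40 = 108.01
Primary income: 38.13
Secondary income: 27.50 - 12.08 - 15.76 + 66.87 = 66.53
Current account = (-440.83) + 108.01 + 38.13 + 66.53 = -228.16
(Excluded from the current account — capital account: sale of embassy land to a foreign government 7.25; financial account: foreign purchases of equities on the domestic stock exchange 122.74.)

-228.16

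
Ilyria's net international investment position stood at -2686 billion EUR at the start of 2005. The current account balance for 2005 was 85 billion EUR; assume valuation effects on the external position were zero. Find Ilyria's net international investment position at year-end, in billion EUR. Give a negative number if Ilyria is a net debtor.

With no valuation effects, change in NIIP = current account = 85
End-of-year NIIP = -2686 + 85 = -2601

-2601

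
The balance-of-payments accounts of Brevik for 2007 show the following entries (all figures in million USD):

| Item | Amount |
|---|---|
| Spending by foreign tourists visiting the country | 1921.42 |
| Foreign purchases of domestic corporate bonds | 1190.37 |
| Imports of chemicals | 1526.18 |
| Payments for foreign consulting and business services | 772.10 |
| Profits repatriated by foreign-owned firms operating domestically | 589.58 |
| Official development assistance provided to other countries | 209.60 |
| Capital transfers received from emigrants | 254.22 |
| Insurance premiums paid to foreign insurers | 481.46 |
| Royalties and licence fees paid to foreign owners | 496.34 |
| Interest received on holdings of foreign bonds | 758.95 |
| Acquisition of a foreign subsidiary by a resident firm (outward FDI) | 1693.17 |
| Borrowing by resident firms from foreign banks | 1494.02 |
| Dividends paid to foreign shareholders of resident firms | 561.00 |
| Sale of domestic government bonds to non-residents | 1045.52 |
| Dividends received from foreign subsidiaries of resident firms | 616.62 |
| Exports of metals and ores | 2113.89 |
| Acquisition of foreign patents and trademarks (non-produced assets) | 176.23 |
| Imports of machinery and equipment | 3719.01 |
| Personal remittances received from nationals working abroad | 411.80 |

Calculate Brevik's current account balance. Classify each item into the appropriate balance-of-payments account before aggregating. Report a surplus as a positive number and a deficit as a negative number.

Goods: -3719.01 + 2113.89 - 1526.18 = -3131.30
Services: 1921.42 - 772.10 - 496.34 - 481.46 = 171.52
Primary income: -589.58 - 561.00 + 758.95 + 616.62 = 224.99
Secondary income: 411.80 - 209.60 = 202.20
Current account = (-3131.30) + 171.52 + 224.99 + 202.20 = -2532.59
(Excluded from the current account — financial account: foreign purchases of domestic corporate bonds 1190.37, acquisition of a foreign subsidiary by a resident firm (outward FDI) 1693.17, borrowing by resident firms from foreign banks 1494.02, sale of domestic government bonds to non-residents 1045.52; capital account: capital transfers received from emigrants 254.22, acquisition of foreign patents and trademarks (non-produced assets) 176.23.)

-2532.59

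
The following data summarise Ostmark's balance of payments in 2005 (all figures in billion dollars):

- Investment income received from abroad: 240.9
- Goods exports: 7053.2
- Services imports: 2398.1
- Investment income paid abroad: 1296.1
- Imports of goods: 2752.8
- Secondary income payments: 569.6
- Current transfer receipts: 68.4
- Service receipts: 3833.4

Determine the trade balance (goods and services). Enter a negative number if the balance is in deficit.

Goods balance = 7053.2 - 2752.8 = 4300.4
Services balance = 3833.4 - 2398.1 = 1435.3
Trade balance (goods + services) = 4300.4 + 1435.3 = 5735.7

5735.7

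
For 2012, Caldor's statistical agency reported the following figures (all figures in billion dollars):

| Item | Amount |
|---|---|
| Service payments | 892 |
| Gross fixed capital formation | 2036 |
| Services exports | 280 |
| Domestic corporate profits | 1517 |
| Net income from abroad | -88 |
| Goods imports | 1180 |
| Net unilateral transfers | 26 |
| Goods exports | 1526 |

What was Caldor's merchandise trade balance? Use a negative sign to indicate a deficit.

346

Goods balance = 1526 - 1180 = 346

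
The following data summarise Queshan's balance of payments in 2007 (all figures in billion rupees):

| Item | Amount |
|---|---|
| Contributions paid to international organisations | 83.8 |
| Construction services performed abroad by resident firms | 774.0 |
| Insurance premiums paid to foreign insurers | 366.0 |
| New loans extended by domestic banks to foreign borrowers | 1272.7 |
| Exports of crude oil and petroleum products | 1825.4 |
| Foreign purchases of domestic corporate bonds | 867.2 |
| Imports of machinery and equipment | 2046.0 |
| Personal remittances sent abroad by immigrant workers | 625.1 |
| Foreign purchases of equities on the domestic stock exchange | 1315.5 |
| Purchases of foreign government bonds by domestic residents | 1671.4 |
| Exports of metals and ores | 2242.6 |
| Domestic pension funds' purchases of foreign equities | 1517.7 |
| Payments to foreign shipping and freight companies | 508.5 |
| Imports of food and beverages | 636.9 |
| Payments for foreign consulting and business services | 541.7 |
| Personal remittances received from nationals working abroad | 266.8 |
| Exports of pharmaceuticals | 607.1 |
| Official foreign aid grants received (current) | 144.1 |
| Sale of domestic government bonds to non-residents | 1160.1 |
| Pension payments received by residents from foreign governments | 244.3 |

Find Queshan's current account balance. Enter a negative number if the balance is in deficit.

1296.3

Goods: 2242.6 + 1825.4 - 2046.0 + 607.1 - 636.9 = 1992.2
Services: -508.5 + 774.0 - 541.7 - 366.0 = -642.2
Secondary income: -83.8 + 244.3 - 625.1 + 144.1 + 266.8 = -53.7
Current account = 1992.2 + (-642.2) + (-53.7) = 1296.3
(Excluded from the current account — financial account: new loans extended by domestic banks to foreign borrowers 1272.7, foreign purchases of domestic corporate bonds 867.2, foreign purchases of equities on the domestic stock exchange 1315.5, purchases of foreign government bonds by domestic residents 1671.4, domestic pension funds' purchases of foreign equities 1517.7, sale of domestic government bonds to non-residents 1160.1.)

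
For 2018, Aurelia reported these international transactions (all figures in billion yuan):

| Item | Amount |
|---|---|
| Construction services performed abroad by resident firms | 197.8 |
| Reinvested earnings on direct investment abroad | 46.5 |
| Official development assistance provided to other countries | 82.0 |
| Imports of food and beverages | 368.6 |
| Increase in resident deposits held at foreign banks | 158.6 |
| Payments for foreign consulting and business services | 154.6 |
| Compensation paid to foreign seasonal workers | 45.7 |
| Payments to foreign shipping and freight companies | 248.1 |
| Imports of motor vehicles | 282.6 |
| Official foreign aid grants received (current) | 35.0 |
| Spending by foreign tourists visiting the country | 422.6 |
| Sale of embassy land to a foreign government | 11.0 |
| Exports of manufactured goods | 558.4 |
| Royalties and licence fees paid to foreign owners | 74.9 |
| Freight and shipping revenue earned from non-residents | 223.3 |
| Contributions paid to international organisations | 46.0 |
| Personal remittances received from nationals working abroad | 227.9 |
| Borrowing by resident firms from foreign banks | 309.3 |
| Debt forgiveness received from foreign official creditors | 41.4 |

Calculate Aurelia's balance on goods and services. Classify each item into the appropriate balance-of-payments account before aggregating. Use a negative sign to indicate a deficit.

Goods: -282.6 + 558.4 - 368.6 = -92.8
Services: 422.6 - 248.1 - 154.6 + 223.3 - 74.9 + 197.8 = 366.1
Trade balance = -92.8 + 366.1 = 273.3
(Excluded from the trade balance — primary income: reinvested earnings on direct investment abroad 46.5, compensation paid to foreign seasonal workers 45.7; secondary income: official development assistance provided to other countries 82.0, official foreign aid grants received (current) 35.0, contributions paid to international organisations 46.0, personal remittances received from nationals working abroad 227.9; financial account: increase in resident deposits held at foreign banks 158.6, borrowing by resident firms from foreign banks 309.3; capital account: sale of embassy land to a foreign government 11.0, debt forgiveness received from foreign official creditors 41.4.)

273.3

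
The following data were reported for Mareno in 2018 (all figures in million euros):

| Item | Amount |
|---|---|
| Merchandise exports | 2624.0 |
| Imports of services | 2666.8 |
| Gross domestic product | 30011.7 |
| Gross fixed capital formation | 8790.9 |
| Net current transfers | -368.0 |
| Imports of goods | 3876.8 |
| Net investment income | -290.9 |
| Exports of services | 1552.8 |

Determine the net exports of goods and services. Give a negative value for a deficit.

Goods balance = 2624.0 - 3876.8 = -1252.8
Services balance = 1552.8 - 2666.8 = -1114.0
Trade balance (goods + services) = -1252.8 + (-1114.0) = -2366.8

-2366.8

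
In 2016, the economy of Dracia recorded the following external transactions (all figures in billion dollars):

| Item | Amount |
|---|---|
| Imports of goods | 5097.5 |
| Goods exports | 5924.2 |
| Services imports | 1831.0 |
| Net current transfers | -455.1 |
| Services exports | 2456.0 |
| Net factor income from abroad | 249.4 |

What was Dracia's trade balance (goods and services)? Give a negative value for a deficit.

1451.7

Goods balance = 5924.2 - 5097.5 = 826.7
Services balance = 2456.0 - 1831.0 = 625.0
Trade balance (goods + services) = 826.7 + 625.0 = 1451.7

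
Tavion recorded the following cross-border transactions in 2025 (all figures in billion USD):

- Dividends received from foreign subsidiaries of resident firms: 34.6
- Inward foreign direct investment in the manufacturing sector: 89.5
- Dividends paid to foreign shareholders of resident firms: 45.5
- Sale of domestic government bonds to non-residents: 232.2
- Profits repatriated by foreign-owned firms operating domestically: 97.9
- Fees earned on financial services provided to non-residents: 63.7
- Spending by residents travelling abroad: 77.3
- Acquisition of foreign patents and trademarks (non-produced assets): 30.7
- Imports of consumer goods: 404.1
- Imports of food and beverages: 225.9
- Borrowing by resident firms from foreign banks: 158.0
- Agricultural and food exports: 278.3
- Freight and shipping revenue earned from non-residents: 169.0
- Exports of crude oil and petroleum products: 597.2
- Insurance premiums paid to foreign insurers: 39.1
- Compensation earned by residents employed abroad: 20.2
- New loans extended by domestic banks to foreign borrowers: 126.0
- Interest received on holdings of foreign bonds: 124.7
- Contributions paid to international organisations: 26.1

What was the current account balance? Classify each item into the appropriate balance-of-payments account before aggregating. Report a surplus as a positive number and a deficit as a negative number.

Goods: -225.9 + 597.2 + 278.3 - 404.1 = 245.5
Services: 169.0 - 39.1 - 77.3 + 63.7 = 116.3
Primary income: -97.9 + 34.6 + 124.7 + 20.2 - 45.5 = 36.1
Secondary income: -26.1
Current account = 245.5 + 116.3 + 36.1 + (-26.1) = 371.8
(Excluded from the current account — financial account: inward foreign direct investment in the manufacturing sector 89.5, sale of domestic government bonds to non-residents 232.2, borrowing by resident firms from foreign banks 158.0, new loans extended by domestic banks to foreign borrowers 126.0; capital account: acquisition of foreign patents and trademarks (non-produced assets) 30.7.)

371.8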